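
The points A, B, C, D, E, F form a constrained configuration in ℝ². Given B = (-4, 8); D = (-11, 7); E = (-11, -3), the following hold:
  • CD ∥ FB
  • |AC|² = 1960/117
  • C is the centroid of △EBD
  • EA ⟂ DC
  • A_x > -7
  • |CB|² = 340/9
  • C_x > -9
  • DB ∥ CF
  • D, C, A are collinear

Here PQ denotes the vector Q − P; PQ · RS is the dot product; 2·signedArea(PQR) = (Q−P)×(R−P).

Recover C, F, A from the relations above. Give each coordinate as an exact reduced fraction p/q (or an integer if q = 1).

1. C_x = -26/3  [C is the centroid of △EBD]
2. C_y = 4  [C is the centroid of △EBD]
   → C = (-26/3, 4)
3. F_x = -5/3  [CD ∥ FB ∩ DB ∥ CF]
4. F_y = 5  [CD ∥ FB ∩ DB ∥ CF]
   → F = (-5/3, 5)
5. A_x = -80/13  [D, C, A are collinear ∩ EA ⟂ DC]
6. A_y = 10/13  [D, C, A are collinear ∩ EA ⟂ DC]
   → A = (-80/13, 10/13)

A = (-80/13, 10/13)
C = (-26/3, 4)
F = (-5/3, 5)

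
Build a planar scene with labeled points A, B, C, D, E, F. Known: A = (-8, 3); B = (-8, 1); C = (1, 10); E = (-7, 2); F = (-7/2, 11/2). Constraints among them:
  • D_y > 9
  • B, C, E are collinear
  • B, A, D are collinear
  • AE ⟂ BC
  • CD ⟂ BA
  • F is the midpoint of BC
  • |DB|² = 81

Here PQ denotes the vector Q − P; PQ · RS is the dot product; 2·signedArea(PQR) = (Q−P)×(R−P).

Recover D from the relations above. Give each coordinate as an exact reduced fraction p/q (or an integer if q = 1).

1. D_x = -8  [B, A, D are collinear ∩ CD ⟂ BA]
2. D_y = 10  [B, A, D are collinear ∩ CD ⟂ BA]
   → D = (-8, 10)

D = (-8, 10)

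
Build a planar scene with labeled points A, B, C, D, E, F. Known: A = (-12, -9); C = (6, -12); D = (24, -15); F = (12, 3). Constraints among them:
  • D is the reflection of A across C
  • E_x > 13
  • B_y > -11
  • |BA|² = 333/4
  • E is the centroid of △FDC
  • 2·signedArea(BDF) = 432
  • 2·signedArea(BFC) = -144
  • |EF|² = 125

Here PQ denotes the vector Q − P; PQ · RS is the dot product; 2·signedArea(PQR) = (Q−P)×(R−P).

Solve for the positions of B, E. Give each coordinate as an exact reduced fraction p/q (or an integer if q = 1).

B = (-3, -21/2)
E = (14, -8)

1. B_x = -3  [2·signedArea(BFC) = -144 ∩ 2·signedArea(BDF) = 432]
2. B_y = -21/2  [2·signedArea(BFC) = -144 ∩ 2·signedArea(BDF) = 432]
   → B = (-3, -21/2)
3. E_x = 14  [E is the centroid of △FDC]
4. E_y = -8  [E is the centroid of △FDC]
   → E = (14, -8)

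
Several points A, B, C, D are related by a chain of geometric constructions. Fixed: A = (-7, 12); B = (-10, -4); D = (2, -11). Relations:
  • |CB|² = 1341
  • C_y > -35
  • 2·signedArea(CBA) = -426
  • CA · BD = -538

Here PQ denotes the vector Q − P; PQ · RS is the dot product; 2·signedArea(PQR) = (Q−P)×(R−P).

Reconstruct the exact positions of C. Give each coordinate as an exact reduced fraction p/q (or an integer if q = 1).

1. C_x = 11  [2·signedArea(CBA) = -426 ∩ CA · BD = -538]
2. C_y = -34  [2·signedArea(CBA) = -426 ∩ CA · BD = -538]
   → C = (11, -34)

C = (11, -34)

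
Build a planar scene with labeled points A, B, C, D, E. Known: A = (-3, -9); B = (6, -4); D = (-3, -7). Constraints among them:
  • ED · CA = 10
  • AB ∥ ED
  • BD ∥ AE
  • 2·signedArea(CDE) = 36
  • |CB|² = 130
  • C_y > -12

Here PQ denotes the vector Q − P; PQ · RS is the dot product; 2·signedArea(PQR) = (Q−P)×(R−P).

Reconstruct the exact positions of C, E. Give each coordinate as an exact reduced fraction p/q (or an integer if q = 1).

1. E_x = -12  [AB ∥ ED ∩ BD ∥ AE]
2. E_y = -12  [AB ∥ ED ∩ BD ∥ AE]
   → E = (-12, -12)
3. C_x = -3  [2·signedArea(CDE) = 36 ∩ ED · CA = 10]
4. C_y = -11  [2·signedArea(CDE) = 36 ∩ ED · CA = 10]
   → C = (-3, -11)

C = (-3, -11)
E = (-12, -12)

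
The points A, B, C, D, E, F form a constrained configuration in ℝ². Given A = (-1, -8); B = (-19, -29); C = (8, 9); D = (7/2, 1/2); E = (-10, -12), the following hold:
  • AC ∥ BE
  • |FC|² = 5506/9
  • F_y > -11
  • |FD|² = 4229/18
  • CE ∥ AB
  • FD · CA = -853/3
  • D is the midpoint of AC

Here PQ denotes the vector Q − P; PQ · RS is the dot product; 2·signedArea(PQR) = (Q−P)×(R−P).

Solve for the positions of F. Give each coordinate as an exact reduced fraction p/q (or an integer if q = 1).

F = (-7, -32/3)

1. F_x = -7  [line 9·x + 17·y + 733/3 = 0 ∩ |FC|² = 5506/9]
2. F_y = -32/3  [line 9·x + 17·y + 733/3 = 0 ∩ |FC|² = 5506/9]
   → F = (-7, -32/3)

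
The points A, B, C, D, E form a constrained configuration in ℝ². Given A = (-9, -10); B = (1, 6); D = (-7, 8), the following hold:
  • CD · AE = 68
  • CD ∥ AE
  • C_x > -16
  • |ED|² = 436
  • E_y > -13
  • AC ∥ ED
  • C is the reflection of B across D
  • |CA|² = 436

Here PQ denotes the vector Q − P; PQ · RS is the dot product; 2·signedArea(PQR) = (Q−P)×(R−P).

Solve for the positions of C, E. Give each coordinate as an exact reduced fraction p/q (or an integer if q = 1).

C = (-15, 10)
E = (-1, -12)

1. C_x = -15  [C is the reflection of B across D]
2. C_y = 10  [C is the reflection of B across D]
   → C = (-15, 10)
3. E_x = -1  [AC ∥ ED ∩ CD ∥ AE]
4. E_y = -12  [AC ∥ ED ∩ CD ∥ AE]
   → E = (-1, -12)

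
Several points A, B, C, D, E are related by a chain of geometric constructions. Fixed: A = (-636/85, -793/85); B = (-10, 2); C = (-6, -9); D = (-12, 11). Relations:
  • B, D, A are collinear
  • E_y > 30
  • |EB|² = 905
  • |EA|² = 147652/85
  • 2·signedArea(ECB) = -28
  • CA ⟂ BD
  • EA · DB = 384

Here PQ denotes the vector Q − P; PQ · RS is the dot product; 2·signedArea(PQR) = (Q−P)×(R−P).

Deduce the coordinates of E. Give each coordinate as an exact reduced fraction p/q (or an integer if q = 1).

1. E_x = -18  [2·signedArea(ECB) = -28 ∩ EA · DB = 384]
2. E_y = 31  [2·signedArea(ECB) = -28 ∩ EA · DB = 384]
   → E = (-18, 31)

E = (-18, 31)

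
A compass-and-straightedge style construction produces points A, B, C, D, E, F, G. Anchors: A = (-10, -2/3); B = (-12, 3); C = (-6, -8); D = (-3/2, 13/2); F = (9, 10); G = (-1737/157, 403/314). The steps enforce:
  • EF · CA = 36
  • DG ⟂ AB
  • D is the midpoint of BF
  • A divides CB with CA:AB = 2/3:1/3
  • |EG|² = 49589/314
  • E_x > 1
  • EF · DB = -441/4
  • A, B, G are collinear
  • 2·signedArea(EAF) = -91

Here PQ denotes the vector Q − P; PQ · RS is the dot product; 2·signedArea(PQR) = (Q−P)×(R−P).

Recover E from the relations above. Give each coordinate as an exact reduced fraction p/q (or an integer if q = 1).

1. E_x = 3/2  [EF · DB = -441/4 ∩ EF · CA = 36]
2. E_y = 1  [EF · DB = -441/4 ∩ EF · CA = 36]
   → E = (3/2, 1)

E = (3/2, 1)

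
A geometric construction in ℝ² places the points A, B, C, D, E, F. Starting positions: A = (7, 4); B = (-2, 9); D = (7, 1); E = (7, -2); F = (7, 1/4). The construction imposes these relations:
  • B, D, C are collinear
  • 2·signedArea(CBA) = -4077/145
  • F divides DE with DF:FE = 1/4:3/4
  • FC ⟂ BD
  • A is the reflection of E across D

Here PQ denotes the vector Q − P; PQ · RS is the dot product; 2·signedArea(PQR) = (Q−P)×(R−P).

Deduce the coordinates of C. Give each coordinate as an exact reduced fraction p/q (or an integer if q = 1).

1. C_x = 1069/145  [B, D, C are collinear ∩ FC ⟂ BD]
2. C_y = 97/145  [B, D, C are collinear ∩ FC ⟂ BD]
   → C = (1069/145, 97/145)

C = (1069/145, 97/145)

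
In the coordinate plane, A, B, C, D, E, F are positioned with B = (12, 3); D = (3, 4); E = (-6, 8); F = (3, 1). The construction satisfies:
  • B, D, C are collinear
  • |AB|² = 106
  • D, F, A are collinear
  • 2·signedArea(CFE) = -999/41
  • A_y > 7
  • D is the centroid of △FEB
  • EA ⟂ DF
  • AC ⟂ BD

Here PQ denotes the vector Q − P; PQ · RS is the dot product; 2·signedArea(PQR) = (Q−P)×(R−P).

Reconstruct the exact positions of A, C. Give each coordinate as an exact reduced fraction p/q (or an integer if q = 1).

A = (3, 8)
C = (105/41, 166/41)

1. A_x = 3  [D, F, A are collinear ∩ EA ⟂ DF]
2. A_y = 8  [D, F, A are collinear ∩ EA ⟂ DF]
   → A = (3, 8)
3. C_x = 105/41  [B, D, C are collinear ∩ AC ⟂ BD]
4. C_y = 166/41  [B, D, C are collinear ∩ AC ⟂ BD]
   → C = (105/41, 166/41)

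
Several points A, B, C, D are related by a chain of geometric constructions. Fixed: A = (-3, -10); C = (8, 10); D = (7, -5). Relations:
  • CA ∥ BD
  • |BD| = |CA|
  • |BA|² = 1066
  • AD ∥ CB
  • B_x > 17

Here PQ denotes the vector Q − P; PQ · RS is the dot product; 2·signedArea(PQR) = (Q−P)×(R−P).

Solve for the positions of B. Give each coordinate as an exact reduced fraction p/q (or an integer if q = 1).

B = (18, 15)

1. B_x = 18  [CA ∥ BD ∩ AD ∥ CB]
2. B_y = 15  [CA ∥ BD ∩ AD ∥ CB]
   → B = (18, 15)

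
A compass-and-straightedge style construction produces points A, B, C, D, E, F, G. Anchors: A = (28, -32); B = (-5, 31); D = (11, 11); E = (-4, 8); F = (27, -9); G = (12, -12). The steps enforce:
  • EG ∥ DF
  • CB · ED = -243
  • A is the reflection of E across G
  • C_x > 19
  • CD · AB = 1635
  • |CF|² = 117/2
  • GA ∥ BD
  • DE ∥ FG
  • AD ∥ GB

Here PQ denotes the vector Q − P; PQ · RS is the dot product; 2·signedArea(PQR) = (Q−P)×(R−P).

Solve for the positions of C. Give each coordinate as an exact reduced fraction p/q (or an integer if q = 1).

C = (39/2, -21/2)

1. C_x = 39/2  [CD · AB = 1635 ∩ CB · ED = -243]
2. C_y = -21/2  [CD · AB = 1635 ∩ CB · ED = -243]
   → C = (39/2, -21/2)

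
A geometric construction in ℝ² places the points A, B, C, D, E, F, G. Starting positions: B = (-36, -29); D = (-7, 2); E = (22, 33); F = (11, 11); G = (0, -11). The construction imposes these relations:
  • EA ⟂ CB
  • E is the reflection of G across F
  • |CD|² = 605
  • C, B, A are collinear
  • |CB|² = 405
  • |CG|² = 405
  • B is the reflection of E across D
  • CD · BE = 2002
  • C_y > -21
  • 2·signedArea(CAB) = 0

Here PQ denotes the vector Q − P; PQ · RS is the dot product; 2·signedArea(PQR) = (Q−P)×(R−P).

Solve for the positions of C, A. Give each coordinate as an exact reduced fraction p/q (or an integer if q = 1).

A = (176/5, 33/5)
C = (-18, -20)

1. C_x = -18  [line -58·x + -62·y + -2284 = 0 ∩ |CG|² = 405]
2. C_y = -20  [line -58·x + -62·y + -2284 = 0 ∩ |CG|² = 405]
   → C = (-18, -20)
3. A_x = 176/5  [2·signedArea(CAB) = 0 ∩ EA ⟂ CB]
4. A_y = 33/5  [2·signedArea(CAB) = 0 ∩ EA ⟂ CB]
   → A = (176/5, 33/5)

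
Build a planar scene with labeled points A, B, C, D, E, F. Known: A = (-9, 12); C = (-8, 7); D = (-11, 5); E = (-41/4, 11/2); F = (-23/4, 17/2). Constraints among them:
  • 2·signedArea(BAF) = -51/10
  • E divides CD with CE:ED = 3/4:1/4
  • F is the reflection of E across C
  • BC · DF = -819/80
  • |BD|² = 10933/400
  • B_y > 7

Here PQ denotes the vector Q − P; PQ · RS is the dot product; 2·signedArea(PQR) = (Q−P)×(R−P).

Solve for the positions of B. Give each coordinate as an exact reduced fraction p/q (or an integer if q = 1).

B = (-133/20, 79/10)

1. B_x = -133/20  [BC · DF = -819/80 ∩ 2·signedArea(BAF) = -51/10]
2. B_y = 79/10  [BC · DF = -819/80 ∩ 2·signedArea(BAF) = -51/10]
   → B = (-133/20, 79/10)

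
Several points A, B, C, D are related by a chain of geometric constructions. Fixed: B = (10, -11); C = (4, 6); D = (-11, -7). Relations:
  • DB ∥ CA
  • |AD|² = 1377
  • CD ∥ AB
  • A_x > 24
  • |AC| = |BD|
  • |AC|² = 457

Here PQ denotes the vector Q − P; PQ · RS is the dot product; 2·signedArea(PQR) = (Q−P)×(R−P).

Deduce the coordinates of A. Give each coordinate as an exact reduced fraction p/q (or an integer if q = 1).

A = (25, 2)

1. A_x = 25  [CD ∥ AB ∩ DB ∥ CA]
2. A_y = 2  [CD ∥ AB ∩ DB ∥ CA]
   → A = (25, 2)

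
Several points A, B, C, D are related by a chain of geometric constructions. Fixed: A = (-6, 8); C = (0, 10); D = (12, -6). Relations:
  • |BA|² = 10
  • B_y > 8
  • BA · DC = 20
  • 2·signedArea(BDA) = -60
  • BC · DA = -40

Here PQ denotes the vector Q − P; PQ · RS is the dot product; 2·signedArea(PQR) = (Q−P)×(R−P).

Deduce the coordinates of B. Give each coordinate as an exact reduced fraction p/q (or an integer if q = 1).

B = (-3, 9)

1. B_x = -3  [BC · DA = -40 ∩ BA · DC = 20]
2. B_y = 9  [BC · DA = -40 ∩ BA · DC = 20]
   → B = (-3, 9)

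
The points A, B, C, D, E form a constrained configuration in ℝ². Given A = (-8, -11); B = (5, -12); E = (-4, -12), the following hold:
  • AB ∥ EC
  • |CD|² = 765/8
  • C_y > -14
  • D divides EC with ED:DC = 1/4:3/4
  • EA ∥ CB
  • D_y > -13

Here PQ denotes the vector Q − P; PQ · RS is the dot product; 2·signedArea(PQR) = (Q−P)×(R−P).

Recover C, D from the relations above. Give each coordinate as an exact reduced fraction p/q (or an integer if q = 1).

1. C_x = 9  [EA ∥ CB ∩ AB ∥ EC]
2. C_y = -13  [EA ∥ CB ∩ AB ∥ EC]
   → C = (9, -13)
3. D_x = -3/4  [D divides EC with ED:DC = 1/4:3/4]
4. D_y = -49/4  [D divides EC with ED:DC = 1/4:3/4]
   → D = (-3/4, -49/4)

C = (9, -13)
D = (-3/4, -49/4)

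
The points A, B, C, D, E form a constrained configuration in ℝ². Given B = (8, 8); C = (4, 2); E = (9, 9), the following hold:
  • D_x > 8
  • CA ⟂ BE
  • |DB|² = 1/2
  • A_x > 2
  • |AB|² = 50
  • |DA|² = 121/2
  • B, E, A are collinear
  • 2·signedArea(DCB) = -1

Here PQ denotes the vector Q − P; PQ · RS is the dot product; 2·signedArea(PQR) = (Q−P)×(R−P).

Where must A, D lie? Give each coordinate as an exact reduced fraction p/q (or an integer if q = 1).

A = (3, 3)
D = (17/2, 17/2)

1. A_x = 3  [B, E, A are collinear ∩ CA ⟂ BE]
2. A_y = 3  [B, E, A are collinear ∩ CA ⟂ BE]
   → A = (3, 3)
3. D_x = 17/2  [line -6·x + 4·y + 17 = 0 ∩ |DB|² = 1/2]
4. D_y = 17/2  [line -6·x + 4·y + 17 = 0 ∩ |DB|² = 1/2]
   → D = (17/2, 17/2)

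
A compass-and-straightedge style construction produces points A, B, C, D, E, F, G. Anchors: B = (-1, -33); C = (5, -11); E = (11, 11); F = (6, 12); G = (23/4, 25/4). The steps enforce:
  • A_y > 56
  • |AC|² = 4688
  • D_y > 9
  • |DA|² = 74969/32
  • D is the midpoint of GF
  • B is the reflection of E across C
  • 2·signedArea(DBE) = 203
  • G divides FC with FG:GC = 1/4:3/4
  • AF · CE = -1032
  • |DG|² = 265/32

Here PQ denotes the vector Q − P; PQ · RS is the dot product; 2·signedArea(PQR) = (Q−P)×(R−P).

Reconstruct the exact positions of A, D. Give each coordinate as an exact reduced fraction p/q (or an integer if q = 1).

A = (13, 57)
D = (47/8, 73/8)

1. A_x = 13  [line -6·x + -22·y + 1332 = 0 ∩ |AC|² = 4688]
2. A_y = 57  [line -6·x + -22·y + 1332 = 0 ∩ |AC|² = 4688]
   → A = (13, 57)
3. D_x = 47/8  [D is the midpoint of GF]
4. D_y = 73/8  [D is the midpoint of GF]
   → D = (47/8, 73/8)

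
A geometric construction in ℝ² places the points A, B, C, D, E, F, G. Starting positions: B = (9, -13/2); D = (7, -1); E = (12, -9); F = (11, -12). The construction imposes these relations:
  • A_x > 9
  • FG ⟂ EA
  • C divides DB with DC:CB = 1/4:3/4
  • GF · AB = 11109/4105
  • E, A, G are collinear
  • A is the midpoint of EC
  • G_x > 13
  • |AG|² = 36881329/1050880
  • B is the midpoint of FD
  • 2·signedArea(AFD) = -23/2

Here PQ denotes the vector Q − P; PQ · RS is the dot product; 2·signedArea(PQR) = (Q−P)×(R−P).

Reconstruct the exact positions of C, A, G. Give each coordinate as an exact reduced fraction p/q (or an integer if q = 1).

1. C_x = 15/2  [C divides DB with DC:CB = 1/4:3/4]
2. C_y = -19/8  [C divides DB with DC:CB = 1/4:3/4]
   → C = (15/2, -19/8)
3. A_x = 39/4  [A is the midpoint of EC]
4. A_y = -91/16  [A is the midpoint of EC]
   → A = (39/4, -91/16)
5. G_x = 53688/4105  [E, A, G are collinear ∩ FG ⟂ EA]
6. G_y = -43464/4105  [E, A, G are collinear ∩ FG ⟂ EA]
   → G = (53688/4105, -43464/4105)

A = (39/4, -91/16)
C = (15/2, -19/8)
G = (53688/4105, -43464/4105)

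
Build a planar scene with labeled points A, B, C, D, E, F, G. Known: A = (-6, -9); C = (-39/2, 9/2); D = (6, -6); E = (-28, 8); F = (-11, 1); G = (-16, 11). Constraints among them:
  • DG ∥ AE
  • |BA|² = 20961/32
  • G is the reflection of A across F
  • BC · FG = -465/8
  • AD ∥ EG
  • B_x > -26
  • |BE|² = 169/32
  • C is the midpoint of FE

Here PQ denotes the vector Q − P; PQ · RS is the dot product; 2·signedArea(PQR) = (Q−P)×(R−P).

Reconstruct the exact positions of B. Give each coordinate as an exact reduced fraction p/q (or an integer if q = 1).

1. B_x = -207/8  [line 5·x + -10·y + 1605/8 = 0 ∩ |BE|² = 169/32]
2. B_y = 57/8  [line 5·x + -10·y + 1605/8 = 0 ∩ |BE|² = 169/32]
   → B = (-207/8, 57/8)

B = (-207/8, 57/8)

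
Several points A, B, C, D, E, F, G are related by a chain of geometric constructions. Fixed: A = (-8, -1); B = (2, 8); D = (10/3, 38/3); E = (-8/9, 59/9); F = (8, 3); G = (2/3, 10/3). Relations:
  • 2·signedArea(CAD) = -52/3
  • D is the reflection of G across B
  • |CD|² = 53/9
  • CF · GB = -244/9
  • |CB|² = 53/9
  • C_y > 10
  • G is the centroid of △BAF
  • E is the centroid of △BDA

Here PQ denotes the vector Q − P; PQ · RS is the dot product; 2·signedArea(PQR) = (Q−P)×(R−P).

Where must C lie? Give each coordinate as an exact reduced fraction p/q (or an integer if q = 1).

1. C_x = 8/3  [2·signedArea(CAD) = -52/3 ∩ CF · GB = -244/9]
2. C_y = 31/3  [2·signedArea(CAD) = -52/3 ∩ CF · GB = -244/9]
   → C = (8/3, 31/3)

C = (8/3, 31/3)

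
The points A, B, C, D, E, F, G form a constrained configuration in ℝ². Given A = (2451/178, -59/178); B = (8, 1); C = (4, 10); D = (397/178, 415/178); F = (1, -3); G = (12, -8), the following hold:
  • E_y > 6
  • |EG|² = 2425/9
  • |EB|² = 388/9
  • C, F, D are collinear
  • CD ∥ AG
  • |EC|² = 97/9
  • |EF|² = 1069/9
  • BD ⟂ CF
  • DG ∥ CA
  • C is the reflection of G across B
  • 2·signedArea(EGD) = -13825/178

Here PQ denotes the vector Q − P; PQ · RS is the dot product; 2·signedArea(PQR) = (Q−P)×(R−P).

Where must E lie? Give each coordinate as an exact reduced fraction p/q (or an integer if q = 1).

1. E_x = 16/3  [line -1839/178·x + -1739/178·y + 21981/178 = 0 ∩ |EF|² = 1069/9]
2. E_y = 7  [line -1839/178·x + -1739/178·y + 21981/178 = 0 ∩ |EF|² = 1069/9]
   → E = (16/3, 7)

E = (16/3, 7)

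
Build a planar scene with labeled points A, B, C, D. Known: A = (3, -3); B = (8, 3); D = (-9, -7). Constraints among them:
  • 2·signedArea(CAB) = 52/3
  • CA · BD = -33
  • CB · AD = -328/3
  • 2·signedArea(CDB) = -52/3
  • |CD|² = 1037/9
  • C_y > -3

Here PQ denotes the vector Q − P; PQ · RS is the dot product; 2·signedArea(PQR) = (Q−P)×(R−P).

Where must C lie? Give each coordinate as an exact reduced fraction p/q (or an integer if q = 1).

1. C_x = 2/3  [2·signedArea(CAB) = 52/3 ∩ CA · BD = -33]
2. C_y = -7/3  [2·signedArea(CAB) = 52/3 ∩ CA · BD = -33]
   → C = (2/3, -7/3)

C = (2/3, -7/3)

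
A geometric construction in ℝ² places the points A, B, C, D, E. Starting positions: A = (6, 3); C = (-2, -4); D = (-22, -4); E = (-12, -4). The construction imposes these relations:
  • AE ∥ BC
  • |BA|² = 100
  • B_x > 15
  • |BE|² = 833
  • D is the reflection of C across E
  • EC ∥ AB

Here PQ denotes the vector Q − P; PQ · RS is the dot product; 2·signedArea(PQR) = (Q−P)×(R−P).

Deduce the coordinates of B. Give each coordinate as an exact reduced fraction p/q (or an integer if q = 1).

1. B_x = 16  [AE ∥ BC ∩ EC ∥ AB]
2. B_y = 3  [AE ∥ BC ∩ EC ∥ AB]
   → B = (16, 3)

B = (16, 3)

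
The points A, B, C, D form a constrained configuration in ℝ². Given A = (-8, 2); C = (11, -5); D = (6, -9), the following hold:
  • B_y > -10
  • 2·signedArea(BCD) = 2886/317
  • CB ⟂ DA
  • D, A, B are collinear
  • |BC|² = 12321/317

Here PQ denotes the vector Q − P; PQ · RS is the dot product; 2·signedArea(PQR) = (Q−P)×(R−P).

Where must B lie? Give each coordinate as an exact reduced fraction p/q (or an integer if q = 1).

B = (2266/317, -3139/317)

1. B_x = 2266/317  [D, A, B are collinear ∩ CB ⟂ DA]
2. B_y = -3139/317  [D, A, B are collinear ∩ CB ⟂ DA]
   → B = (2266/317, -3139/317)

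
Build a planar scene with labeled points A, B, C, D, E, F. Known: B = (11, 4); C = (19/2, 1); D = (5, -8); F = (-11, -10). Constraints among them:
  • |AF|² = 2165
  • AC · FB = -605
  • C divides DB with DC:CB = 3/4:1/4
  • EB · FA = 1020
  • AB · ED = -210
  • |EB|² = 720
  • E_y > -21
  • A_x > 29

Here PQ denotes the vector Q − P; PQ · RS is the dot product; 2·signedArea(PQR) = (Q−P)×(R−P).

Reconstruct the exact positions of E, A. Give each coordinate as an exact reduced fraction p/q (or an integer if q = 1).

A = (30, 12)
E = (-1, -20)

1. A_x = 30  [line -22·x + -14·y + 828 = 0 ∩ |AF|² = 2165]
2. A_y = 12  [line -22·x + -14·y + 828 = 0 ∩ |AF|² = 2165]
   → A = (30, 12)
3. E_x = -1  [EB · FA = 1020 ∩ AB · ED = -210]
4. E_y = -20  [EB · FA = 1020 ∩ AB · ED = -210]
   → E = (-1, -20)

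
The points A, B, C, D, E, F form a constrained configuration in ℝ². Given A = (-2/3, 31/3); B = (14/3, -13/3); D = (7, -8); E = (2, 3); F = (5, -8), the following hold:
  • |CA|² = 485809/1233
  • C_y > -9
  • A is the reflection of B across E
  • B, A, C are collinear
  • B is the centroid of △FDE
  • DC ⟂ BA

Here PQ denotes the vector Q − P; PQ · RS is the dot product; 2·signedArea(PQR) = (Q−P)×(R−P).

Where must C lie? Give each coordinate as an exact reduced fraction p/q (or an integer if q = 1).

1. C_x = 838/137  [B, A, C are collinear ∩ DC ⟂ BA]
2. C_y = -1140/137  [B, A, C are collinear ∩ DC ⟂ BA]
   → C = (838/137, -1140/137)

C = (838/137, -1140/137)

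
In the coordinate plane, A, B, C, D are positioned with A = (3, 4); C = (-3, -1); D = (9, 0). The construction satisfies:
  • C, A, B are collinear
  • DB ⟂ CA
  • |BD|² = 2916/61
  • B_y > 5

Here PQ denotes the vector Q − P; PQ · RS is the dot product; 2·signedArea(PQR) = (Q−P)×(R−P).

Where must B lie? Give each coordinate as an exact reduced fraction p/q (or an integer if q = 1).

1. B_x = 279/61  [C, A, B are collinear ∩ DB ⟂ CA]
2. B_y = 324/61  [C, A, B are collinear ∩ DB ⟂ CA]
   → B = (279/61, 324/61)

B = (279/61, 324/61)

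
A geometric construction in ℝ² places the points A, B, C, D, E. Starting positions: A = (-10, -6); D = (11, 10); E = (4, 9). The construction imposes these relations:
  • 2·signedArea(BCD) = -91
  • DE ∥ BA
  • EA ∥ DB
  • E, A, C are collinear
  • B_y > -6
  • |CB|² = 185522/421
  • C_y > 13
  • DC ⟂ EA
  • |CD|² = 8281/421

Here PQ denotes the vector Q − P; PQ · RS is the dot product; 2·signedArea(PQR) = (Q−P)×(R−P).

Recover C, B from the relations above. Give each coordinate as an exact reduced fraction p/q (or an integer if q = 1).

1. C_x = 3266/421  [E, A, C are collinear ∩ DC ⟂ EA]
2. C_y = 5484/421  [E, A, C are collinear ∩ DC ⟂ EA]
   → C = (3266/421, 5484/421)
3. B_x = -3  [DE ∥ BA ∩ EA ∥ DB]
4. B_y = -5  [DE ∥ BA ∩ EA ∥ DB]
   → B = (-3, -5)

B = (-3, -5)
C = (3266/421, 5484/421)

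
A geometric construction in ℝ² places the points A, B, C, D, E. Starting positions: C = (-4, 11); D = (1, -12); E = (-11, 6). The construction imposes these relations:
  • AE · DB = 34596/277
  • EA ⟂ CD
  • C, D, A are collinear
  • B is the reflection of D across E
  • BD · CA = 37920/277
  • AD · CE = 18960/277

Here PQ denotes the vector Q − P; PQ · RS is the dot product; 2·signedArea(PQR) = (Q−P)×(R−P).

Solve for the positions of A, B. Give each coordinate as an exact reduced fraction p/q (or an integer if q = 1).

A = (-908/277, 2127/277)
B = (-23, 24)

1. A_x = -908/277  [C, D, A are collinear ∩ EA ⟂ CD]
2. A_y = 2127/277  [C, D, A are collinear ∩ EA ⟂ CD]
   → A = (-908/277, 2127/277)
3. B_x = -23  [B is the reflection of D across E]
4. B_y = 24  [B is the reflection of D across E]
   → B = (-23, 24)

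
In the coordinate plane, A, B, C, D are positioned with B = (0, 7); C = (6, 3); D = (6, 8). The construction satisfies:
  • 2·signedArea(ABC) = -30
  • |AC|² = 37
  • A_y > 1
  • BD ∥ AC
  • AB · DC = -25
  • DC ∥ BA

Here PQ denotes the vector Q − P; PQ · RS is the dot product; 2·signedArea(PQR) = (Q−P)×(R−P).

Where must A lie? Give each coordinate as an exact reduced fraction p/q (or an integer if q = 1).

A = (0, 2)

1. A_x = 0  [BD ∥ AC ∩ DC ∥ BA]
2. A_y = 2  [BD ∥ AC ∩ DC ∥ BA]
   → A = (0, 2)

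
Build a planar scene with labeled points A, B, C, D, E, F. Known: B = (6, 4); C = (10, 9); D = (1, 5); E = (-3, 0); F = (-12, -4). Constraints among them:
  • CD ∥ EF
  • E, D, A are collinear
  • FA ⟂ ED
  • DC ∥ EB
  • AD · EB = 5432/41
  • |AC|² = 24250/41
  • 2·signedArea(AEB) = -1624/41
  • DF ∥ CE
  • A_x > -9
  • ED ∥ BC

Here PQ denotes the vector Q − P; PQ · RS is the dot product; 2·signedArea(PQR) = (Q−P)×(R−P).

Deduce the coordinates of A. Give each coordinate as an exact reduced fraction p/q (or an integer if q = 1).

A = (-347/41, -280/41)

1. A_x = -347/41  [E, D, A are collinear ∩ FA ⟂ ED]
2. A_y = -280/41  [E, D, A are collinear ∩ FA ⟂ ED]
   → A = (-347/41, -280/41)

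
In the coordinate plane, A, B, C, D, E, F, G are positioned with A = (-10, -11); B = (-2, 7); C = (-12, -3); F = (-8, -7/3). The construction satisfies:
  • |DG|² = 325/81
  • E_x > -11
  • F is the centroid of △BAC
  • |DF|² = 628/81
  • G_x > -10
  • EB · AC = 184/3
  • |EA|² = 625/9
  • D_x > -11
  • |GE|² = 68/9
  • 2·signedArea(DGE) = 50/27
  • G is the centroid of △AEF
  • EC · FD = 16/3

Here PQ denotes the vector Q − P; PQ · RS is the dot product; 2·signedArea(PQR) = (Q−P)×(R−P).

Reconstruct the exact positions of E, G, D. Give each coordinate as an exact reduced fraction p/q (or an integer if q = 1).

1. E_x = -10  [line 2·x + -8·y + -4/3 = 0 ∩ |EA|² = 625/9]
2. E_y = -8/3  [line 2·x + -8·y + -4/3 = 0 ∩ |EA|² = 625/9]
   → E = (-10, -8/3)
3. G_x = -28/3  [G is the centroid of △AEF]
4. G_y = -16/3  [G is the centroid of △AEF]
   → G = (-28/3, -16/3)
5. D_x = -94/9  [EC · FD = 16/3 ∩ 2·signedArea(DGE) = 50/27]
6. D_y = -11/3  [EC · FD = 16/3 ∩ 2·signedArea(DGE) = 50/27]
   → D = (-94/9, -11/3)

D = (-94/9, -11/3)
E = (-10, -8/3)
G = (-28/3, -16/3)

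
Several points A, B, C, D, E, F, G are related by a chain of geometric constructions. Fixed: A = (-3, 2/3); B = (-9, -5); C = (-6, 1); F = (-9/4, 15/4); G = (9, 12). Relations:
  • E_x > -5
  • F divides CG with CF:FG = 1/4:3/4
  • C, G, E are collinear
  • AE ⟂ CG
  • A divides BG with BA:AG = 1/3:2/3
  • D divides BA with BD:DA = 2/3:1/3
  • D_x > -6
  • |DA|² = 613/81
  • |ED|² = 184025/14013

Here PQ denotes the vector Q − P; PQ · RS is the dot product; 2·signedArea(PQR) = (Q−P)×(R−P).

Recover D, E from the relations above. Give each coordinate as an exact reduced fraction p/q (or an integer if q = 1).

D = (-5, -11/9)
E = (-728/173, 1201/519)

1. D_x = -5  [D divides BA with BD:DA = 2/3:1/3]
2. D_y = -11/9  [D divides BA with BD:DA = 2/3:1/3]
   → D = (-5, -11/9)
3. E_x = -728/173  [C, G, E are collinear ∩ AE ⟂ CG]
4. E_y = 1201/519  [C, G, E are collinear ∩ AE ⟂ CG]
   → E = (-728/173, 1201/519)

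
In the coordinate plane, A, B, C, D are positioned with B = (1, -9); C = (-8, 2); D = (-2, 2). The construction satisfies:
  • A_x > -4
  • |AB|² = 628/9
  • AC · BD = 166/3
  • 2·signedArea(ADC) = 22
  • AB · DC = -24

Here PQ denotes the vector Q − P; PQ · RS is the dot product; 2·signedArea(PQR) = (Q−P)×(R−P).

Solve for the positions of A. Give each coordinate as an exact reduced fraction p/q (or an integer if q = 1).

A = (-3, -5/3)

1. A_x = -3  [2·signedArea(ADC) = 22 ∩ AC · BD = 166/3]
2. A_y = -5/3  [2·signedArea(ADC) = 22 ∩ AC · BD = 166/3]
   → A = (-3, -5/3)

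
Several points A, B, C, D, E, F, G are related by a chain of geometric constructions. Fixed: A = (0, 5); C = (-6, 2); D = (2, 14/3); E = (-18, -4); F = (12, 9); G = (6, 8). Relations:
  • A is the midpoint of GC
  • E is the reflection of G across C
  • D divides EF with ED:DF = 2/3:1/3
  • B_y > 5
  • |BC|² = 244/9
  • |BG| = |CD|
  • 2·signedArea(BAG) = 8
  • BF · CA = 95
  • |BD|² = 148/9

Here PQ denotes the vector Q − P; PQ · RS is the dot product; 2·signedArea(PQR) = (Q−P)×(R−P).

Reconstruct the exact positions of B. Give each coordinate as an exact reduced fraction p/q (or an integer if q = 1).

B = (-2, 16/3)

1. B_x = -2  [2·signedArea(BAG) = 8 ∩ BF · CA = 95]
2. B_y = 16/3  [2·signedArea(BAG) = 8 ∩ BF · CA = 95]
   → B = (-2, 16/3)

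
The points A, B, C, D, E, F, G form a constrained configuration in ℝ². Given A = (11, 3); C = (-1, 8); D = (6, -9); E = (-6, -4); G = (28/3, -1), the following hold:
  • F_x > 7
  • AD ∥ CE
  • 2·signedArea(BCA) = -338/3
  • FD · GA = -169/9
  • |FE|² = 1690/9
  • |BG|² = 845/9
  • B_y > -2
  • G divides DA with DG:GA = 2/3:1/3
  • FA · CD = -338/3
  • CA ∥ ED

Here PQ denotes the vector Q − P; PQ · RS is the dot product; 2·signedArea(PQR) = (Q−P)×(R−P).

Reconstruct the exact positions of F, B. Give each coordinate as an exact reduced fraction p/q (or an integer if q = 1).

1. F_x = 23/3  [FD · GA = -169/9 ∩ FA · CD = -338/3]
2. F_y = -5  [FD · GA = -169/9 ∩ FA · CD = -338/3]
   → F = (23/3, -5)
3. B_x = -1/3  [line 5·x + 12·y + 65/3 = 0 ∩ |BG|² = 845/9]
4. B_y = -5/3  [line 5·x + 12·y + 65/3 = 0 ∩ |BG|² = 845/9]
   → B = (-1/3, -5/3)

B = (-1/3, -5/3)
F = (23/3, -5)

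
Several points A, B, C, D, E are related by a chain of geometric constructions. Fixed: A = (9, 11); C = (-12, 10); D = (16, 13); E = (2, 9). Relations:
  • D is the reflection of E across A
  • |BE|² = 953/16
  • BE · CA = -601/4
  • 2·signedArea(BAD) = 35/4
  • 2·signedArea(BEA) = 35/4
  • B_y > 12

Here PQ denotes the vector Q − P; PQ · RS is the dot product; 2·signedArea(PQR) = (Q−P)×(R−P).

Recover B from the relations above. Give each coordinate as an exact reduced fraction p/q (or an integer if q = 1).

1. B_x = 9  [2·signedArea(BEA) = 35/4 ∩ BE · CA = -601/4]
2. B_y = 49/4  [2·signedArea(BEA) = 35/4 ∩ BE · CA = -601/4]
   → B = (9, 49/4)

B = (9, 49/4)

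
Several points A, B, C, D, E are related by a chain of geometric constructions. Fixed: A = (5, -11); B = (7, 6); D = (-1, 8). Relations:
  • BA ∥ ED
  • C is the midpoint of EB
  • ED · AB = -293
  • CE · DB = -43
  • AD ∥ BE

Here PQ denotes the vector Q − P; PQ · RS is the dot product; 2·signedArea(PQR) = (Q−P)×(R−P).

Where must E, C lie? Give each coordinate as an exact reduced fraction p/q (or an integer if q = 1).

1. E_x = 1  [BA ∥ ED ∩ AD ∥ BE]
2. E_y = 25  [BA ∥ ED ∩ AD ∥ BE]
   → E = (1, 25)
3. C_x = 4  [C is the midpoint of EB]
4. C_y = 31/2  [C is the midpoint of EB]
   → C = (4, 31/2)

C = (4, 31/2)
E = (1, 25)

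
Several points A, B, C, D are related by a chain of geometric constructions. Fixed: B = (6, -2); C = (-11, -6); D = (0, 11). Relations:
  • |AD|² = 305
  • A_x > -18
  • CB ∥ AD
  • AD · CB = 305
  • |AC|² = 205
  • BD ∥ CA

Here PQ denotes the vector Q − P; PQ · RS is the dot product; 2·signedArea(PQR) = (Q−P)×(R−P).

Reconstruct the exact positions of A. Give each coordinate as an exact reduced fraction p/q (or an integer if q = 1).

A = (-17, 7)

1. A_x = -17  [CB ∥ AD ∩ BD ∥ CA]
2. A_y = 7  [CB ∥ AD ∩ BD ∥ CA]
   → A = (-17, 7)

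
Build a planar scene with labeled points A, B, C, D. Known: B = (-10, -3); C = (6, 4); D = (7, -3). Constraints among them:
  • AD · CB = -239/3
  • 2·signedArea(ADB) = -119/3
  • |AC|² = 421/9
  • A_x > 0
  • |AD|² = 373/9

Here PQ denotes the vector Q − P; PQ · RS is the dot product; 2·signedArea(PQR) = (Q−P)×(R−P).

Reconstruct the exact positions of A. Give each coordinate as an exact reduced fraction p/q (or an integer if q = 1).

A = (1, -2/3)

1. A_x = 1  [AD · CB = -239/3 ∩ 2·signedArea(ADB) = -119/3]
2. A_y = -2/3  [AD · CB = -239/3 ∩ 2·signedArea(ADB) = -119/3]
   → A = (1, -2/3)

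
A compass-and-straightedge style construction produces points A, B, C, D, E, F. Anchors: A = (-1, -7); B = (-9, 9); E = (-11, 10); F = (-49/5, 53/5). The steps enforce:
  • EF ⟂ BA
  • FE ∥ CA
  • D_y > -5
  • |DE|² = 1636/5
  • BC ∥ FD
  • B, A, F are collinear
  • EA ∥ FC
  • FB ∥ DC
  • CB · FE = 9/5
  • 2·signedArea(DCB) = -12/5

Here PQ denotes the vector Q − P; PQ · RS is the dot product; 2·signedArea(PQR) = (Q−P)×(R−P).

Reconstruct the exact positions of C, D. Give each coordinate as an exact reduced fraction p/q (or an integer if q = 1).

1. C_x = 1/5  [FE ∥ CA ∩ EA ∥ FC]
2. C_y = -32/5  [FE ∥ CA ∩ EA ∥ FC]
   → C = (1/5, -32/5)
3. D_x = -3/5  [FB ∥ DC ∩ BC ∥ FD]
4. D_y = -24/5  [FB ∥ DC ∩ BC ∥ FD]
   → D = (-3/5, -24/5)

C = (1/5, -32/5)
D = (-3/5, -24/5)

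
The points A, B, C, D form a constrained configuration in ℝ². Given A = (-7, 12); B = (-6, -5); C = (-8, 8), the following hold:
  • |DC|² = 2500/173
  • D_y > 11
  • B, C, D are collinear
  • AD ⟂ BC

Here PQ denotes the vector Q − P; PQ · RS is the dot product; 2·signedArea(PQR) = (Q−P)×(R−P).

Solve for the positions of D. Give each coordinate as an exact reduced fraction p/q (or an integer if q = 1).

D = (-1484/173, 2034/173)

1. D_x = -1484/173  [B, C, D are collinear ∩ AD ⟂ BC]
2. D_y = 2034/173  [B, C, D are collinear ∩ AD ⟂ BC]
   → D = (-1484/173, 2034/173)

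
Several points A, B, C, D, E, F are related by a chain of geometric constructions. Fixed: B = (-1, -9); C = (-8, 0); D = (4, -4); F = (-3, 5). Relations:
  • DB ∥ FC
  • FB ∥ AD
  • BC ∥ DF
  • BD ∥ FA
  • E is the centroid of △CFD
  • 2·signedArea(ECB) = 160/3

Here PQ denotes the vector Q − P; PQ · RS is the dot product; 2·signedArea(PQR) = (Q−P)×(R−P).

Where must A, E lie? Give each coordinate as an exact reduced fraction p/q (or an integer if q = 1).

1. A_x = 2  [FB ∥ AD ∩ BD ∥ FA]
2. A_y = 10  [FB ∥ AD ∩ BD ∥ FA]
   → A = (2, 10)
3. E_x = -7/3  [E is the centroid of △CFD]
4. E_y = 1/3  [E is the centroid of △CFD]
   → E = (-7/3, 1/3)

A = (2, 10)
E = (-7/3, 1/3)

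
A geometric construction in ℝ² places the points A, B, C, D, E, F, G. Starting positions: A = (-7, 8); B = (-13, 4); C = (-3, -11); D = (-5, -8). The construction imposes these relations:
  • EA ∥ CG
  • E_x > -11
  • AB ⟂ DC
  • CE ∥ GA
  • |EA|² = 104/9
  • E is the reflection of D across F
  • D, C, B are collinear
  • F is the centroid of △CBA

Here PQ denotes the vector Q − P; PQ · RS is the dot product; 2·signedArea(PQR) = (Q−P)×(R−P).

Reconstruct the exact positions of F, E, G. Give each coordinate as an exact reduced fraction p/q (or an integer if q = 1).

1. F_x = -23/3  [F is the centroid of △CBA]
2. F_y = 1/3  [F is the centroid of △CBA]
   → F = (-23/3, 1/3)
3. E_x = -31/3  [E is the reflection of D across F]
4. E_y = 26/3  [E is the reflection of D across F]
   → E = (-31/3, 26/3)
5. G_x = 1/3  [CE ∥ GA ∩ EA ∥ CG]
6. G_y = -35/3  [CE ∥ GA ∩ EA ∥ CG]
   → G = (1/3, -35/3)

E = (-31/3, 26/3)
F = (-23/3, 1/3)
G = (1/3, -35/3)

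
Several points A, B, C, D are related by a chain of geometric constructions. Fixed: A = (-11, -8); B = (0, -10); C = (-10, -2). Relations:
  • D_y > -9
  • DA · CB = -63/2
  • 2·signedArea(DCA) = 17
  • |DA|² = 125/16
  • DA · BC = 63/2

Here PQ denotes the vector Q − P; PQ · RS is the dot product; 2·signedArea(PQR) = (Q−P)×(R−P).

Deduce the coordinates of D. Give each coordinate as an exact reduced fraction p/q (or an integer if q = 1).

D = (-33/4, -17/2)

1. D_x = -33/4  [DA · CB = -63/2 ∩ 2·signedArea(DCA) = 17]
2. D_y = -17/2  [DA · CB = -63/2 ∩ 2·signedArea(DCA) = 17]
   → D = (-33/4, -17/2)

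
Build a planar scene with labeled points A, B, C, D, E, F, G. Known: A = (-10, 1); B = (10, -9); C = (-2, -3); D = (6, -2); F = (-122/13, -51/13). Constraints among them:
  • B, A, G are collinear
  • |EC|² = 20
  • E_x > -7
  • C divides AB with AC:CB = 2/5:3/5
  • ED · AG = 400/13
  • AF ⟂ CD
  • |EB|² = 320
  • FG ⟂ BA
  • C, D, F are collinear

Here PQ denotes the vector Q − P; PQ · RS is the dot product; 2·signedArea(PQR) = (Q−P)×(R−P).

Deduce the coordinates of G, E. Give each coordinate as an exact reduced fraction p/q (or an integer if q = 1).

E = (-6, -1)
G = (-98/13, -3/13)

1. G_x = -98/13  [B, A, G are collinear ∩ FG ⟂ BA]
2. G_y = -3/13  [B, A, G are collinear ∩ FG ⟂ BA]
   → G = (-98/13, -3/13)
3. E_x = -6  [line -32/13·x + 16/13·y + -176/13 = 0 ∩ |EC|² = 20]
4. E_y = -1  [line -32/13·x + 16/13·y + -176/13 = 0 ∩ |EC|² = 20]
   → E = (-6, -1)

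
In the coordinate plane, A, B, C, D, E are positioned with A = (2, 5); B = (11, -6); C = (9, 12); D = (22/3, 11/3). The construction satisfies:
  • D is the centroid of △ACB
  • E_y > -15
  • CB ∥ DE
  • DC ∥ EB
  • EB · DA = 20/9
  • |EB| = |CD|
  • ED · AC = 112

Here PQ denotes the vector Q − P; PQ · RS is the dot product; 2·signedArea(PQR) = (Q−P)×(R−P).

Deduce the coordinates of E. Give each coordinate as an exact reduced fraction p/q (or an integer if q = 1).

1. E_x = 28/3  [DC ∥ EB ∩ CB ∥ DE]
2. E_y = -43/3  [DC ∥ EB ∩ CB ∥ DE]
   → E = (28/3, -43/3)

E = (28/3, -43/3)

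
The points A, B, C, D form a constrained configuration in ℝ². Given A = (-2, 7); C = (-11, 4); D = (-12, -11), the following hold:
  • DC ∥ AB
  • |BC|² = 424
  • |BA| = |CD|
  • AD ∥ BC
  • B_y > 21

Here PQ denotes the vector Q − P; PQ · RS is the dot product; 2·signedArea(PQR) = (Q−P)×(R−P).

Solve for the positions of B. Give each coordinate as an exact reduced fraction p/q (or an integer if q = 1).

B = (-1, 22)

1. B_x = -1  [AD ∥ BC ∩ DC ∥ AB]
2. B_y = 22  [AD ∥ BC ∩ DC ∥ AB]
   → B = (-1, 22)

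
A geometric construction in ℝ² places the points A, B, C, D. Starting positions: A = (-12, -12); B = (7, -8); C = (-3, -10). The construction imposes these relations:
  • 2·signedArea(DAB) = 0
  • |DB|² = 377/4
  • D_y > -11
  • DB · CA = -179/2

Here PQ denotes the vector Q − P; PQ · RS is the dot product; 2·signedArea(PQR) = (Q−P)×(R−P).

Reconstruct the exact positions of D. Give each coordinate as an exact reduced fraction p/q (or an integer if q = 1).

D = (-5/2, -10)

1. D_x = -5/2  [2·signedArea(DAB) = 0 ∩ DB · CA = -179/2]
2. D_y = -10  [2·signedArea(DAB) = 0 ∩ DB · CA = -179/2]
   → D = (-5/2, -10)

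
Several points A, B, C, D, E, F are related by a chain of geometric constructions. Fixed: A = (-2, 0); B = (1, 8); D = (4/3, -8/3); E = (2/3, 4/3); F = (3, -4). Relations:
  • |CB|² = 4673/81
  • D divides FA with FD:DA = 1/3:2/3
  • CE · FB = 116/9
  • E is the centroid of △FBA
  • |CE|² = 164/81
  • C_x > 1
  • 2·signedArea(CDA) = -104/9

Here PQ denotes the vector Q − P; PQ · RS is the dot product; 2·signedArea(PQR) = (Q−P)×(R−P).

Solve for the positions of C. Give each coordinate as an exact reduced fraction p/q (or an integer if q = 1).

C = (16/9, 4/9)

1. C_x = 16/9  [2·signedArea(CDA) = -104/9 ∩ CE · FB = 116/9]
2. C_y = 4/9  [2·signedArea(CDA) = -104/9 ∩ CE · FB = 116/9]
   → C = (16/9, 4/9)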